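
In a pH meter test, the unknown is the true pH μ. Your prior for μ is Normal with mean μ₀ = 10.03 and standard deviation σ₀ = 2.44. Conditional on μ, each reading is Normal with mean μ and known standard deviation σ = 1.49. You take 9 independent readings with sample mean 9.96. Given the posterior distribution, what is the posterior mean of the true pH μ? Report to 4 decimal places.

9.9628

For Normal data with known variance σ², a Normal(μ₀, σ₀²) prior on μ is conjugate. Posterior precision = 1/σ₀² + n/σ²; posterior mean is the precision-weighted average of μ₀ and x̄.
n·x̄ = 9·9.96 = 89.64.
σ₀² = 2.44² = 5.9536, σ² = 1.49² = 2.2201; σ² + n·σ₀² = 2.2201 + 9·5.9536 = 55.8025.
Posterior mean = (μ₀/σ₀² + n·x̄/σ²)/(1/σ₀² + n/σ²) = (σ²·μ₀ + σ₀²·n·x̄)/(σ² + n·σ₀²) = (2.2201·10.03 + 5.9536·89.64)/55.8025 = 555.948307/55.8025 = 9.9628.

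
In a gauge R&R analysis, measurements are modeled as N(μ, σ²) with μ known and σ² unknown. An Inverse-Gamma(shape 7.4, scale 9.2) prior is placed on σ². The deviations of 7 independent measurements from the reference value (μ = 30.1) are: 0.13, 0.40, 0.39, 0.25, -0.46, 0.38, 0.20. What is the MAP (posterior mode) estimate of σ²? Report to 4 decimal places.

With known mean μ and an Inverse-Gamma(α, β) prior on σ², the Normal likelihood is conjugate: posterior is Inv-Gamma(α + n/2, β + Σ(xᵢ−μ)²/2).
Σ(xᵢ−μ)² = (0.13)² + (0.40)² + (0.39)² + (0.25)² + (-0.46)² + (0.38)² + (0.20)² = 0.7875.
Posterior: Inv-Gamma(7.4 + 7/2, 9.2 + 0.7875/2) = Inv-Gamma(10.90, 9.59375).
Mode = β/(α+1) = 9.59375/11.90 = 0.8062.

0.8062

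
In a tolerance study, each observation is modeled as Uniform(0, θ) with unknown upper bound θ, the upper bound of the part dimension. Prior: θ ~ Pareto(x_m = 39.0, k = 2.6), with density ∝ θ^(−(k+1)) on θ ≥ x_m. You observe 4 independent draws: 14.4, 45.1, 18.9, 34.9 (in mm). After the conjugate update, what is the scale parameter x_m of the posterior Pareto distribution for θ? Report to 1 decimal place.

A Pareto(scale x_m, shape k) prior on the upper bound θ of Uniform(0, θ) is conjugate: posterior is Pareto(max(x_m, max xᵢ), k + n).
Sample maximum = 45.1; prior scale x_m = 39.0 → posterior scale = max = 45.1.
Posterior shape = 2.6 + 4 = 6.6.
Posterior scale x_m = 45.1.

45.1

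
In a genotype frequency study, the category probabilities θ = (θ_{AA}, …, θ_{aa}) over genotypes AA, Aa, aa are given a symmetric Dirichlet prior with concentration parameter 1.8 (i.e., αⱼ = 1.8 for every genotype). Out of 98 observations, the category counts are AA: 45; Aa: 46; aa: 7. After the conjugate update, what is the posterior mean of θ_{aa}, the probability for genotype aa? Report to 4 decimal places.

The Dirichlet prior is conjugate to the Multinomial likelihood: each posterior αⱼ = prior αⱼ + observed count nⱼ.
Posterior concentration: (46.8, 47.8, 8.8), total = 103.4.
E[θ_{aa}|data] = α_{aa}/Σα = 8.8/103.4 = 0.0851.

0.0851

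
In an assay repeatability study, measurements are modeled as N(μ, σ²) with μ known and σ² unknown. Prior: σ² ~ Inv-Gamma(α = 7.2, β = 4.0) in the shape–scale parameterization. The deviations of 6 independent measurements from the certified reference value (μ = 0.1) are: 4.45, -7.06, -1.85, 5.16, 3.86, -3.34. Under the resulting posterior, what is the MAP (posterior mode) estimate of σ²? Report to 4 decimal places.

5.9710

With known mean μ and an Inverse-Gamma(α, β) prior on σ², the Normal likelihood is conjugate: posterior is Inv-Gamma(α + n/2, β + Σ(xᵢ−μ)²/2).
Σ(xᵢ−μ)² = (4.45)² + (-7.06)² + (-1.85)² + (5.16)² + (3.86)² + (-3.34)² = 125.7494.
Posterior: Inv-Gamma(7.2 + 6/2, 4.0 + 125.7494/2) = Inv-Gamma(10.20, 66.87470).
Mode = β/(α+1) = 66.87470/11.20 = 5.9710.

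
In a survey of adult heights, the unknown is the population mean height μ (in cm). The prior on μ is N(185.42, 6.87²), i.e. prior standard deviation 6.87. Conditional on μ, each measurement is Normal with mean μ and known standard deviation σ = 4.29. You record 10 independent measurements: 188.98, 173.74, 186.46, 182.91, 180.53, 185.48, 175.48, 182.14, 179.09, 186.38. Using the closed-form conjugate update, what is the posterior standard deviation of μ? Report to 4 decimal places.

1.3309

For Normal data with known variance σ², a Normal(μ₀, σ₀²) prior on μ is conjugate. Posterior precision = 1/σ₀² + n/σ²; posterior mean is the precision-weighted average of μ₀ and x̄.
σ₀² = 6.87² = 47.1969, σ² = 4.29² = 18.4041; σ² + n·σ₀² = 18.4041 + 10·47.1969 = 490.3731.
Posterior precision = 1/σ₀² + n/σ² = 1/47.1969 + 10/18.4041 = (σ² + n·σ₀²)/(σ₀²σ²) = 490.3731/(47.1969·18.4041); posterior variance σₙ² = σ₀²σ²/(σ² + n·σ₀²) = 47.1969·18.4041/490.3731 = 1.771338.
Posterior SD = √σₙ² = √(47.1969·18.4041/490.3731) = 1.3309.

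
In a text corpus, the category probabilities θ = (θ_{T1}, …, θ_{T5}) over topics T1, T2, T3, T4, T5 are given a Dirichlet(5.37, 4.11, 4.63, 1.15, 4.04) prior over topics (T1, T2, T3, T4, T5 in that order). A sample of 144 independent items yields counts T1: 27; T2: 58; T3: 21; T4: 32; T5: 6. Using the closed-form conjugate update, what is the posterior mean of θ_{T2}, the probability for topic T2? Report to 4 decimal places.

0.3803

The Dirichlet prior is conjugate to the Multinomial likelihood: each posterior αⱼ = prior αⱼ + observed count nⱼ.
Posterior concentration: (32.37, 62.11, 25.63, 33.15, 10.04), total = 163.30.
E[θ_{T2}|data] = α_{T2}/Σα = 62.11/163.30 = 0.3803.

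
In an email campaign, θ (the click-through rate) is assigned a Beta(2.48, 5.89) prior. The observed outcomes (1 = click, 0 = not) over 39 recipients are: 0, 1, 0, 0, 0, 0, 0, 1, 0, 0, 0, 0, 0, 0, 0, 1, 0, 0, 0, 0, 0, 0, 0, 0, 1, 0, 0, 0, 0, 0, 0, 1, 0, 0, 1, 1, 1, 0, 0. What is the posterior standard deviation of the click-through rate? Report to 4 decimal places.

The Beta prior is conjugate to a Binomial/Bernoulli likelihood; the update adds successes to α and failures to β.
Posterior: Beta(α+k, β+n−k) = Beta(2.48+8, 5.89+31) = Beta(10.48, 36.89).
Var = αβ/((α+β)²(α+β+1)) = 10.48·36.89/(47.37²·48.37) = 0.00356194; SD = √0.00356194 = 0.0597.

0.0597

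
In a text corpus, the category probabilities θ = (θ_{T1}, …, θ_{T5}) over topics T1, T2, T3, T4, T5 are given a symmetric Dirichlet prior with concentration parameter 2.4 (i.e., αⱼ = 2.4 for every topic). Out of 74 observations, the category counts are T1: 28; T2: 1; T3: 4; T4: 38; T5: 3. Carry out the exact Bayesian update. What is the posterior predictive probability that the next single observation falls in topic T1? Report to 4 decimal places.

0.3535

The Dirichlet prior is conjugate to the Multinomial likelihood: each posterior αⱼ = prior αⱼ + observed count nⱼ.
Posterior concentration: (30.4, 3.4, 6.4, 40.4, 5.4), total = 86.0.
P(next = T1 | data) = α_{T1}/Σα = 0.3535.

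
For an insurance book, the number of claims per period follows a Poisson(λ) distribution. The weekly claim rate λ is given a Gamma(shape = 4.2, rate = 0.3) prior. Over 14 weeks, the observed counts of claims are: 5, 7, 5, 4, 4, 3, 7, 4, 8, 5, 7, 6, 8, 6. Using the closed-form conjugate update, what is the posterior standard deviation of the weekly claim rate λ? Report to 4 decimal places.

With a Gamma(shape α, rate β) prior, the Poisson likelihood is conjugate: the posterior is Gamma(α + ΣXᵢ, β + n).
Sum of counts S = 79 over n = 14 weeks.
Posterior: Gamma(α+S, β+n) = Gamma(4.2+79, 0.3+14) = Gamma(83.2, 14.3).
SD = √α/β = √83.2/14.3 = 0.6379.

0.6379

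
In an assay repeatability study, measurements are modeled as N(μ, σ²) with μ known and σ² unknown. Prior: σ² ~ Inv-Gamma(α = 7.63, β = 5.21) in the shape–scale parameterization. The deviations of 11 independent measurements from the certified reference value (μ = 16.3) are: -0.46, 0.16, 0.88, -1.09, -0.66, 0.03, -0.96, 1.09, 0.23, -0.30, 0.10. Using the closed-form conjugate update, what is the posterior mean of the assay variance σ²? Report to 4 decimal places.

0.6314

With known mean μ and an Inverse-Gamma(α, β) prior on σ², the Normal likelihood is conjugate: posterior is Inv-Gamma(α + n/2, β + Σ(xᵢ−μ)²/2).
Σ(xᵢ−μ)² = (-0.46)² + (0.16)² + (0.88)² + (-1.09)² + (-0.66)² + (0.03)² + (-0.96)² + (1.09)² + (0.23)² + (-0.30)² + (0.10)² = 4.8988.
Posterior: Inv-Gamma(7.63 + 11/2, 5.21 + 4.8988/2) = Inv-Gamma(13.13, 7.65940).
E[σ²|data] = β/(α−1) = 7.65940/12.13 = 0.6314.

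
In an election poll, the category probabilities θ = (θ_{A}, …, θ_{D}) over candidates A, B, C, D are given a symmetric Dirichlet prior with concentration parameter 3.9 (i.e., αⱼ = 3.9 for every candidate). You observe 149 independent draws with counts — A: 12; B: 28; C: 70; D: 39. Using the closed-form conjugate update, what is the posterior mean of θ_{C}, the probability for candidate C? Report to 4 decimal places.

The Dirichlet prior is conjugate to the Multinomial likelihood: each posterior αⱼ = prior αⱼ + observed count nⱼ.
Posterior concentration: (15.9, 31.9, 73.9, 42.9), total = 164.6.
E[θ_{C}|data] = α_{C}/Σα = 73.9/164.6 = 0.4490.

0.4490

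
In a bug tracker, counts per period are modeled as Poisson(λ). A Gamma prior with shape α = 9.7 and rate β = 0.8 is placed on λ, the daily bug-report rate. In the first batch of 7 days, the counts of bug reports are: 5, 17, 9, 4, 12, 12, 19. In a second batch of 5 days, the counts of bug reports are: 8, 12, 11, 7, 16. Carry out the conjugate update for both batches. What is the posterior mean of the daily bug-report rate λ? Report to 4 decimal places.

With a Gamma(shape α, rate β) prior, the Poisson likelihood is conjugate: the posterior is Gamma(α + ΣXᵢ, β + n).
Batch 1: sum of counts S = 78 over n = 7 days.
After batch 1: Gamma(α+S, β+n) = Gamma(9.7+78, 0.8+7) = Gamma(87.7, 7.8).
Batch 2: sum of counts S = 54 over n = 5 days.
After batch 2: Gamma(α+S, β+n) = Gamma(87.7+54, 7.8+5) = Gamma(141.7, 12.8).
Posterior mean = α/β = 141.7/12.8 = 11.0703.

11.0703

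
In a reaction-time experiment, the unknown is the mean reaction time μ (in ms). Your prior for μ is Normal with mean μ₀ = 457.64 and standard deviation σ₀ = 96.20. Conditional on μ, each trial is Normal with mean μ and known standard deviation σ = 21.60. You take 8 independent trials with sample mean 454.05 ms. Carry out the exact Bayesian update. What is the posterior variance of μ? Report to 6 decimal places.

For Normal data with known variance σ², a Normal(μ₀, σ₀²) prior on μ is conjugate. Posterior precision = 1/σ₀² + n/σ²; posterior mean is the precision-weighted average of μ₀ and x̄.
σ₀² = 96.20² = 9254.44, σ² = 21.60² = 466.56; σ² + n·σ₀² = 466.56 + 8·9254.44 = 74502.08.
Posterior precision = 1/σ₀² + n/σ² = 1/9254.44 + 8/466.56 = (σ² + n·σ₀²)/(σ₀²σ²) = 74502.08/(9254.44·466.56); posterior variance σₙ² = σ₀²σ²/(σ² + n·σ₀²) = 9254.44·466.56/74502.08 = 57.954778.

57.954778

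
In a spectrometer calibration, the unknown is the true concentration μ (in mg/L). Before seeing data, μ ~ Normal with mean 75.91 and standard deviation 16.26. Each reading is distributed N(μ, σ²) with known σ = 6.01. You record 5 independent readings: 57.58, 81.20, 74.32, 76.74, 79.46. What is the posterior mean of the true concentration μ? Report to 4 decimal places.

For Normal data with known variance σ², a Normal(μ₀, σ₀²) prior on μ is conjugate. Posterior precision = 1/σ₀² + n/σ²; posterior mean is the precision-weighted average of μ₀ and x̄.
Σxᵢ = 57.58 + 81.20 + 74.32 + 76.74 + 79.46 = 369.3, so n·x̄ = 369.3.
σ₀² = 16.26² = 264.3876, σ² = 6.01² = 36.1201; σ² + n·σ₀² = 36.1201 + 5·264.3876 = 1358.0581.
Posterior mean = (μ₀/σ₀² + n·x̄/σ²)/(1/σ₀² + n/σ²) = (σ²·μ₀ + σ₀²·n·x̄)/(σ² + n·σ₀²) = (36.1201·75.91 + 264.3876·369.3)/1358.0581 = 100380.217471/1358.0581 = 73.9145.

73.9145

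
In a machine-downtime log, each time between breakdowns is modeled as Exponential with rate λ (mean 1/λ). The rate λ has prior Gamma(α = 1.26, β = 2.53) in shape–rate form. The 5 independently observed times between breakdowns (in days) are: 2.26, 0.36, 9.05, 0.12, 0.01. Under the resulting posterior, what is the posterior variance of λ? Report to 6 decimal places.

With a Gamma(shape α, rate β) prior on the exponential rate λ, the posterior after n observations with total T = Σxᵢ is Gamma(α+n, β+T).
Sum of observations T = 11.80 days; n = 5.
Posterior: Gamma(1.26+5, 2.53+11.80) = Gamma(6.26, 14.33).
Var = α/β² = 0.030485.

0.030485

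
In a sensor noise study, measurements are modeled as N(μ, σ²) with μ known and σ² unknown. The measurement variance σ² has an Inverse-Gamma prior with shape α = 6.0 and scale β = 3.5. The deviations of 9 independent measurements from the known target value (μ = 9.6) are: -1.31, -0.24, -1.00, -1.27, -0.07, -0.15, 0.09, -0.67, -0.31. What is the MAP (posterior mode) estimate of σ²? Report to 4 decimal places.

With known mean μ and an Inverse-Gamma(α, β) prior on σ², the Normal likelihood is conjugate: posterior is Inv-Gamma(α + n/2, β + Σ(xᵢ−μ)²/2).
Σ(xᵢ−μ)² = (-1.31)² + (-0.24)² + (-1.00)² + (-1.27)² + (-0.07)² + (-0.15)² + (0.09)² + (-0.67)² + (-0.31)² = 4.9671.
Posterior: Inv-Gamma(6.0 + 9/2, 3.5 + 4.9671/2) = Inv-Gamma(10.50, 5.98355).
Mode = β/(α+1) = 5.98355/11.50 = 0.5203.

0.5203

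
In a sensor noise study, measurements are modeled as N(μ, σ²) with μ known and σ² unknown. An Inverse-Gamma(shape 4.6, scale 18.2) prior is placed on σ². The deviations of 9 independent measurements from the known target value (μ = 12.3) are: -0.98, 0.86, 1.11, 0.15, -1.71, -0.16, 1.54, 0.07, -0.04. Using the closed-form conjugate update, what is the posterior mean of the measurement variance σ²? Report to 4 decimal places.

With known mean μ and an Inverse-Gamma(α, β) prior on σ², the Normal likelihood is conjugate: posterior is Inv-Gamma(α + n/2, β + Σ(xᵢ−μ)²/2).
Σ(xᵢ−μ)² = (-0.98)² + (0.86)² + (1.11)² + (0.15)² + (-1.71)² + (-0.16)² + (1.54)² + (0.07)² + (-0.04)² = 8.2824.
Posterior: Inv-Gamma(4.6 + 9/2, 18.2 + 8.2824/2) = Inv-Gamma(9.10, 22.34120).
E[σ²|data] = β/(α−1) = 22.34120/8.10 = 2.7582.

2.7582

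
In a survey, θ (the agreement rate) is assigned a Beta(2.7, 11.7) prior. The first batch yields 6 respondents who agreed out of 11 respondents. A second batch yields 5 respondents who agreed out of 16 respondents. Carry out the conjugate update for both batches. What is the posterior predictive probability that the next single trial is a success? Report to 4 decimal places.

0.3309

The Beta prior is conjugate to a Binomial/Bernoulli likelihood; the update adds successes to α and failures to β.
After batch 1: Beta(2.7+6, 11.7+5) = Beta(8.7, 16.7).
After batch 2: Beta(8.7+5, 16.7+11) = Beta(13.7, 27.7).
For a single future Bernoulli trial, P(success | data) = α/(α+β) = 0.3309.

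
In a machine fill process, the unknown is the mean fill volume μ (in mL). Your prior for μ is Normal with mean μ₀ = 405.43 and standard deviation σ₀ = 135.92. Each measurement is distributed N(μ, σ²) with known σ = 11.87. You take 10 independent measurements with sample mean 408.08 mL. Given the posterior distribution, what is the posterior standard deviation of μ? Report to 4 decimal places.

3.7522

For Normal data with known variance σ², a Normal(μ₀, σ₀²) prior on μ is conjugate. Posterior precision = 1/σ₀² + n/σ²; posterior mean is the precision-weighted average of μ₀ and x̄.
σ₀² = 135.92² = 18474.2464, σ² = 11.87² = 140.8969; σ² + n·σ₀² = 140.8969 + 10·18474.2464 = 184883.3609.
Posterior precision = 1/σ₀² + n/σ² = 1/18474.2464 + 10/140.8969 = (σ² + n·σ₀²)/(σ₀²σ²) = 184883.3609/(18474.2464·140.8969); posterior variance σₙ² = σ₀²σ²/(σ² + n·σ₀²) = 18474.2464·140.8969/184883.3609 = 14.078952.
Posterior SD = √σₙ² = √(18474.2464·140.8969/184883.3609) = 3.7522.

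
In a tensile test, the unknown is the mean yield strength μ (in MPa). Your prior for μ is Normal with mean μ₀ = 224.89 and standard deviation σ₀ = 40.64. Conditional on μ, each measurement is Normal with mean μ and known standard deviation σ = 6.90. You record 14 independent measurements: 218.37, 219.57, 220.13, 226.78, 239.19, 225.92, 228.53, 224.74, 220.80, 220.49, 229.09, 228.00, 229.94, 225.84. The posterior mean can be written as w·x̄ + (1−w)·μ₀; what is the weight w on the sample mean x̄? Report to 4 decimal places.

0.9979

For Normal data with known variance σ², a Normal(μ₀, σ₀²) prior on μ is conjugate. Posterior precision = 1/σ₀² + n/σ²; posterior mean is the precision-weighted average of μ₀ and x̄.
σ₀² = 40.64² = 1651.6096, σ² = 6.90² = 47.61. Prior precision 1/σ₀² = 1/1651.6096; data precision n/σ² = 14/47.61.
w = (n/σ²)/(1/σ₀² + n/σ²) = n·σ₀²/(σ² + n·σ₀²) = 14·1651.6096/(47.61 + 14·1651.6096) = 23122.5344/23170.1444 = 0.9979.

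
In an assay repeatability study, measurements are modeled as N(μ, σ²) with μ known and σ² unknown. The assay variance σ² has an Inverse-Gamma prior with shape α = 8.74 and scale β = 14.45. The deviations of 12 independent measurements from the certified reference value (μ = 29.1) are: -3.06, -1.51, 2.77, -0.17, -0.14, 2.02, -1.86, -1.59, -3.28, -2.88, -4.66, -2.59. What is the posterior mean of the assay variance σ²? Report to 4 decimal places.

With known mean μ and an Inverse-Gamma(α, β) prior on σ², the Normal likelihood is conjugate: posterior is Inv-Gamma(α + n/2, β + Σ(xᵢ−μ)²/2).
Σ(xᵢ−μ)² = (-3.06)² + (-1.51)² + (2.77)² + (-0.17)² + (-0.14)² + (2.02)² + (-1.86)² + (-1.59)² + (-3.28)² + (-2.88)² + (-4.66)² + (-2.59)² = 76.9097.
Posterior: Inv-Gamma(8.74 + 12/2, 14.45 + 76.9097/2) = Inv-Gamma(14.74, 52.90485).
E[σ²|data] = β/(α−1) = 52.90485/13.74 = 3.8504.

3.8504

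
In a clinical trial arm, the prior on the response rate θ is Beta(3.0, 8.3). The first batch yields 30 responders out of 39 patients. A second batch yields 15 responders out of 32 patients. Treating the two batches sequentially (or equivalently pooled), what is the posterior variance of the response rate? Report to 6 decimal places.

The Beta prior is conjugate to a Binomial/Bernoulli likelihood; the update adds successes to α and failures to β.
After batch 1: Beta(3.0+30, 8.3+9) = Beta(33.0, 17.3).
After batch 2: Beta(33.0+15, 17.3+17) = Beta(48.0, 34.3).
Var = αβ/((α+β)²(α+β+1)) = 48.0·34.3/(82.3²·83.3) = 0.002918.

0.002918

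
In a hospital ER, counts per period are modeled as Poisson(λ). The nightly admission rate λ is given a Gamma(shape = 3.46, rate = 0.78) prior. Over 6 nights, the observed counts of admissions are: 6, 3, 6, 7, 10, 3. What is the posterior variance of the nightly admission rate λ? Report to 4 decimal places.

With a Gamma(shape α, rate β) prior, the Poisson likelihood is conjugate: the posterior is Gamma(α + ΣXᵢ, β + n).
Sum of counts S = 35 over n = 6 nights.
Posterior: Gamma(α+S, β+n) = Gamma(3.46+35, 0.78+6) = Gamma(38.46, 6.78).
Var = α/β² = 38.46/6.78² = 0.8367.

0.8367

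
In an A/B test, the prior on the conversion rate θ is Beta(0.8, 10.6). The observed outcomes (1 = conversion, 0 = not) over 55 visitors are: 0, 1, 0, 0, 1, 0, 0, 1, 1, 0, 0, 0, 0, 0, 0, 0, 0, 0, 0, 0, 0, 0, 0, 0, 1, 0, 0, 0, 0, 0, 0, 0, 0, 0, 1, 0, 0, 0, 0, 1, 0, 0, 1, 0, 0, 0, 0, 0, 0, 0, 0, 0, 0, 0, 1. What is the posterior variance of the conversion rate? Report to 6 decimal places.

The Beta prior is conjugate to a Binomial/Bernoulli likelihood; the update adds successes to α and failures to β.
Posterior: Beta(α+k, β+n−k) = Beta(0.8+9, 10.6+46) = Beta(9.8, 56.6).
Var = αβ/((α+β)²(α+β+1)) = 9.8·56.6/(66.4²·67.4) = 0.001867.

0.001867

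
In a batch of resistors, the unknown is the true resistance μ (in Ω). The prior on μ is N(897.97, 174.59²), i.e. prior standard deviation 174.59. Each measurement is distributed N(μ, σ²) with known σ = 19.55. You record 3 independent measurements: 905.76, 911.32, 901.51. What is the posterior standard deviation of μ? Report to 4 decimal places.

For Normal data with known variance σ², a Normal(μ₀, σ₀²) prior on μ is conjugate. Posterior precision = 1/σ₀² + n/σ²; posterior mean is the precision-weighted average of μ₀ and x̄.
σ₀² = 174.59² = 30481.6681, σ² = 19.55² = 382.2025; σ² + n·σ₀² = 382.2025 + 3·30481.6681 = 91827.2068.
Posterior precision = 1/σ₀² + n/σ² = 1/30481.6681 + 3/382.2025 = (σ² + n·σ₀²)/(σ₀²σ²) = 91827.2068/(30481.6681·382.2025); posterior variance σₙ² = σ₀²σ²/(σ² + n·σ₀²) = 30481.6681·382.2025/91827.2068 = 126.870567.
Posterior SD = √σₙ² = √(30481.6681·382.2025/91827.2068) = 11.2637.

11.2637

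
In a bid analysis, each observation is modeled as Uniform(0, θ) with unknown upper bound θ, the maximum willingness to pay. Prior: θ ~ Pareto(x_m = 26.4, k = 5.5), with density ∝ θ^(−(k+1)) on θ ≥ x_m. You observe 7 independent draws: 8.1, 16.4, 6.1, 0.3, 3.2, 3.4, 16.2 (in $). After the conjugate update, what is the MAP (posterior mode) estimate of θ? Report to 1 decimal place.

A Pareto(scale x_m, shape k) prior on the upper bound θ of Uniform(0, θ) is conjugate: posterior is Pareto(max(x_m, max xᵢ), k + n).
Sample maximum = 16.4; prior scale x_m = 26.4 → posterior scale = max = 26.4.
Posterior shape = 5.5 + 7 = 12.5.
The Pareto density is decreasing on [x_m, ∞), so the mode is x_m = 26.4.

26.4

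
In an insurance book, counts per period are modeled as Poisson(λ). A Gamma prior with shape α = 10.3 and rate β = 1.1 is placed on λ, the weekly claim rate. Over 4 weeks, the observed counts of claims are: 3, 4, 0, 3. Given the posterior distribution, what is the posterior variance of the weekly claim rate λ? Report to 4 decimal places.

With a Gamma(shape α, rate β) prior, the Poisson likelihood is conjugate: the posterior is Gamma(α + ΣXᵢ, β + n).
Sum of counts S = 10 over n = 4 weeks.
Posterior: Gamma(α+S, β+n) = Gamma(10.3+10, 1.1+4) = Gamma(20.3, 5.1).
Var = α/β² = 20.3/5.1² = 0.7805.

0.7805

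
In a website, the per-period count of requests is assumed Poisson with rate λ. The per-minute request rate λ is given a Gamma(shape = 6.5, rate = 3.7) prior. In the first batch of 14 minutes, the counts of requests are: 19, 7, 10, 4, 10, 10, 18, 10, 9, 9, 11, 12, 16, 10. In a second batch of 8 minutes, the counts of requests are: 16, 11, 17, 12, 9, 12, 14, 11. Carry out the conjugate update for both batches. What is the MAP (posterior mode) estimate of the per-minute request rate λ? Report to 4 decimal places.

10.2140

With a Gamma(shape α, rate β) prior, the Poisson likelihood is conjugate: the posterior is Gamma(α + ΣXᵢ, β + n).
Batch 1: sum of counts S = 155 over n = 14 minutes.
After batch 1: Gamma(α+S, β+n) = Gamma(6.5+155, 3.7+14) = Gamma(161.5, 17.7).
Batch 2: sum of counts S = 102 over n = 8 minutes.
After batch 2: Gamma(α+S, β+n) = Gamma(161.5+102, 17.7+8) = Gamma(263.5, 25.7).
Mode of Gamma(α,β) for α≥1 is (α−1)/β = 262.5/25.7 = 10.2140.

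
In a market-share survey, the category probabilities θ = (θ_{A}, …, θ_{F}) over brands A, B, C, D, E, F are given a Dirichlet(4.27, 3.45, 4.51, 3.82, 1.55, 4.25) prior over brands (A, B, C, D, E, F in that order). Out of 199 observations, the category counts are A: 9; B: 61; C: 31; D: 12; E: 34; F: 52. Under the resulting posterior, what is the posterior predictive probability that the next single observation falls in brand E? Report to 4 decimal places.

0.1610

The Dirichlet prior is conjugate to the Multinomial likelihood: each posterior αⱼ = prior αⱼ + observed count nⱼ.
Posterior concentration: (13.27, 64.45, 35.51, 15.82, 35.55, 56.25), total = 220.85.
P(next = E | data) = α_{E}/Σα = 0.1610.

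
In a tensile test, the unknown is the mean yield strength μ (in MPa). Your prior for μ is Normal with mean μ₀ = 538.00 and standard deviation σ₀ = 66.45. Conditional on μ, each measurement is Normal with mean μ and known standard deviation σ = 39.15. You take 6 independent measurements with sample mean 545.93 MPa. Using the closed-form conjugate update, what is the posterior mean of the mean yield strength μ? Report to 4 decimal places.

For Normal data with known variance σ², a Normal(μ₀, σ₀²) prior on μ is conjugate. Posterior precision = 1/σ₀² + n/σ²; posterior mean is the precision-weighted average of μ₀ and x̄.
n·x̄ = 6·545.93 = 3275.58.
σ₀² = 66.45² = 4415.6025, σ² = 39.15² = 1532.7225; σ² + n·σ₀² = 1532.7225 + 6·4415.6025 = 28026.3375.
Posterior mean = (μ₀/σ₀² + n·x̄/σ²)/(1/σ₀² + n/σ²) = (σ²·μ₀ + σ₀²·n·x̄)/(σ² + n·σ₀²) = (1532.7225·538.00 + 4415.6025·3275.58)/28026.3375 = 15288263.94195/28026.3375 = 545.4963.

545.4963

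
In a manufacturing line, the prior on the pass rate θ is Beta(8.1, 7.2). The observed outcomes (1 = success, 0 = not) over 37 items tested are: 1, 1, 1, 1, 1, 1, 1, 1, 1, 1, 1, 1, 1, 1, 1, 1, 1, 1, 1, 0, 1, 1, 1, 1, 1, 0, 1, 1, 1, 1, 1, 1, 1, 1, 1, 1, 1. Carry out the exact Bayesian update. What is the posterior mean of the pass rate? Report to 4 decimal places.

The Beta prior is conjugate to a Binomial/Bernoulli likelihood; the update adds successes to α and failures to β.
Posterior: Beta(α+k, β+n−k) = Beta(8.1+35, 7.2+2) = Beta(43.1, 9.2).
Posterior mean = α/(α+β) = 43.1/52.3 = 0.8241.

0.8241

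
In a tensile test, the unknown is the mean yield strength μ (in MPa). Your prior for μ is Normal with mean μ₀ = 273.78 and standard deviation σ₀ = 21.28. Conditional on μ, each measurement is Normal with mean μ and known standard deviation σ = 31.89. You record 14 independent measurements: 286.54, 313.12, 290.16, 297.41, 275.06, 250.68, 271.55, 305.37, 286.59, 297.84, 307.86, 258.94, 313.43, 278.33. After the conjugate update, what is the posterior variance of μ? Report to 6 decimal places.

62.599183

For Normal data with known variance σ², a Normal(μ₀, σ₀²) prior on μ is conjugate. Posterior precision = 1/σ₀² + n/σ²; posterior mean is the precision-weighted average of μ₀ and x̄.
σ₀² = 21.28² = 452.8384, σ² = 31.89² = 1016.9721; σ² + n·σ₀² = 1016.9721 + 14·452.8384 = 7356.7097.
Posterior precision = 1/σ₀² + n/σ² = 1/452.8384 + 14/1016.9721 = (σ² + n·σ₀²)/(σ₀²σ²) = 7356.7097/(452.8384·1016.9721); posterior variance σₙ² = σ₀²σ²/(σ² + n·σ₀²) = 452.8384·1016.9721/7356.7097 = 62.599183.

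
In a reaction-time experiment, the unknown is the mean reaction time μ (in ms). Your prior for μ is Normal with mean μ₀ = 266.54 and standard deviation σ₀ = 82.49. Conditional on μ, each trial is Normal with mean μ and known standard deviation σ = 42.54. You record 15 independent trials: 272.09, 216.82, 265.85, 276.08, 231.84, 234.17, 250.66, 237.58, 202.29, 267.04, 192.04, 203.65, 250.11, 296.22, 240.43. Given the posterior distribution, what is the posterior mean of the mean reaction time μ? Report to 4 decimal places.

For Normal data with known variance σ², a Normal(μ₀, σ₀²) prior on μ is conjugate. Posterior precision = 1/σ₀² + n/σ²; posterior mean is the precision-weighted average of μ₀ and x̄.
Σxᵢ = 272.09 + 216.82 + 265.85 + 276.08 + 231.84 + 234.17 + 250.66 + 237.58 + 202.29 + 267.04 + 192.04 + 203.65 + 250.11 + 296.22 + 240.43 = 3636.87, so n·x̄ = 3636.87.
σ₀² = 82.49² = 6804.6001, σ² = 42.54² = 1809.6516; σ² + n·σ₀² = 1809.6516 + 15·6804.6001 = 103878.6531.
Posterior mean = (μ₀/σ₀² + n·x̄/σ²)/(1/σ₀² + n/σ²) = (σ²·μ₀ + σ₀²·n·x̄)/(σ² + n·σ₀²) = (1809.6516·266.54 + 6804.6001·3636.87)/103878.6531 = 25229790.503151/103878.6531 = 242.8775.

242.8775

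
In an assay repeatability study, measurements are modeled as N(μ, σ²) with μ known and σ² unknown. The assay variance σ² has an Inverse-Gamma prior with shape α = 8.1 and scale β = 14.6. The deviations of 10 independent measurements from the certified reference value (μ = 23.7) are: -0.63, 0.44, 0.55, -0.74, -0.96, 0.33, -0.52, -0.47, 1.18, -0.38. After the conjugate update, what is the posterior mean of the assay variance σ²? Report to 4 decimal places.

With known mean μ and an Inverse-Gamma(α, β) prior on σ², the Normal likelihood is conjugate: posterior is Inv-Gamma(α + n/2, β + Σ(xᵢ−μ)²/2).
Σ(xᵢ−μ)² = (-0.63)² + (0.44)² + (0.55)² + (-0.74)² + (-0.96)² + (0.33)² + (-0.52)² + (-0.47)² + (1.18)² + (-0.38)² = 4.4992.
Posterior: Inv-Gamma(8.1 + 10/2, 14.6 + 4.4992/2) = Inv-Gamma(13.10, 16.84960).
E[σ²|data] = β/(α−1) = 16.84960/12.10 = 1.3925.

1.3925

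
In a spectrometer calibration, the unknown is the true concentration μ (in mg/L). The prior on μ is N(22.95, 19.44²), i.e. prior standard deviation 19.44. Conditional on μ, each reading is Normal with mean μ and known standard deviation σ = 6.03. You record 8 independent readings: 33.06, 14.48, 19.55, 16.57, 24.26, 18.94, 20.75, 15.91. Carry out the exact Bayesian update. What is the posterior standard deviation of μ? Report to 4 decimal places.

For Normal data with known variance σ², a Normal(μ₀, σ₀²) prior on μ is conjugate. Posterior precision = 1/σ₀² + n/σ²; posterior mean is the precision-weighted average of μ₀ and x̄.
σ₀² = 19.44² = 377.9136, σ² = 6.03² = 36.3609; σ² + n·σ₀² = 36.3609 + 8·377.9136 = 3059.6697.
Posterior precision = 1/σ₀² + n/σ² = 1/377.9136 + 8/36.3609 = (σ² + n·σ₀²)/(σ₀²σ²) = 3059.6697/(377.9136·36.3609); posterior variance σₙ² = σ₀²σ²/(σ² + n·σ₀²) = 377.9136·36.3609/3059.6697 = 4.491099.
Posterior SD = √σₙ² = √(377.9136·36.3609/3059.6697) = 2.1192.

2.1192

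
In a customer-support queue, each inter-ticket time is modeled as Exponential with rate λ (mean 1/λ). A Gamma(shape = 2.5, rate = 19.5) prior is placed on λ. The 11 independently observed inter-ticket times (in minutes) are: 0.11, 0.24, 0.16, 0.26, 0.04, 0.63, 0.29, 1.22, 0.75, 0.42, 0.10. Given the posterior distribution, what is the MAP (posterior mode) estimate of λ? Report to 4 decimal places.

With a Gamma(shape α, rate β) prior on the exponential rate λ, the posterior after n observations with total T = Σxᵢ is Gamma(α+n, β+T).
Sum of observations T = 4.22 minutes; n = 11.
Posterior: Gamma(2.5+11, 19.5+4.22) = Gamma(13.5, 23.72).
Mode = (α−1)/β = 0.5270.

0.5270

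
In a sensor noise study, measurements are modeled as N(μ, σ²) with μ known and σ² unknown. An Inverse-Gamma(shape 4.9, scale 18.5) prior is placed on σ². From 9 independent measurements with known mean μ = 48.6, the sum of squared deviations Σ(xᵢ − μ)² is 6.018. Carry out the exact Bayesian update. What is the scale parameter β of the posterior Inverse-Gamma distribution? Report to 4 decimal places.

With known mean μ and an Inverse-Gamma(α, β) prior on σ², the Normal likelihood is conjugate: posterior is Inv-Gamma(α + n/2, β + Σ(xᵢ−μ)²/2).
Posterior: Inv-Gamma(4.9 + 9/2, 18.5 + 6.018/2) = Inv-Gamma(9.40, 21.5090).
Posterior β = 21.5090.

21.5090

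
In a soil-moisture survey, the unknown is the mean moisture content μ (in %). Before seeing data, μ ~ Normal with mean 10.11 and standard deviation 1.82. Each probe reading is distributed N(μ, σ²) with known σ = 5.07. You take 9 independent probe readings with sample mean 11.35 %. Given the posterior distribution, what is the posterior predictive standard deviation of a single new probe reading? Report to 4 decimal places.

For Normal data with known variance σ², a Normal(μ₀, σ₀²) prior on μ is conjugate. Posterior precision = 1/σ₀² + n/σ²; posterior mean is the precision-weighted average of μ₀ and x̄.
σ₀² = 1.82² = 3.3124, σ² = 5.07² = 25.7049; σ² + n·σ₀² = 25.7049 + 9·3.3124 = 55.5165.
Posterior precision = 1/σ₀² + n/σ² = 1/3.3124 + 9/25.7049 = (σ² + n·σ₀²)/(σ₀²σ²) = 55.5165/(3.3124·25.7049); posterior variance σₙ² = σ₀²σ²/(σ² + n·σ₀²) = 3.3124·25.7049/55.5165 = 1.533687.
Predictive variance for one new observation = σₙ² + σ² = 3.3124·25.7049/55.5165 + 25.7049 = σ²·(σ₀² + 55.5165)/55.5165 = 25.7049·58.8289/55.5165 = 27.238587; SD = √(25.7049·58.8289/55.5165) = 5.2191.

5.2191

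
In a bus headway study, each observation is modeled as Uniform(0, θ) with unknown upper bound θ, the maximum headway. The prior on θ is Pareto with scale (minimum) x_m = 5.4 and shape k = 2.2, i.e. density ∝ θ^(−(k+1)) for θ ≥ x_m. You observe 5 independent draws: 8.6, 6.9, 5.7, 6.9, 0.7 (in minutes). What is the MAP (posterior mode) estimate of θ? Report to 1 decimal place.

8.6

A Pareto(scale x_m, shape k) prior on the upper bound θ of Uniform(0, θ) is conjugate: posterior is Pareto(max(x_m, max xᵢ), k + n).
Sample maximum = 8.6; prior scale x_m = 5.4 → posterior scale = max = 8.6.
Posterior shape = 2.2 + 5 = 7.2.
The Pareto density is decreasing on [x_m, ∞), so the mode is x_m = 8.6.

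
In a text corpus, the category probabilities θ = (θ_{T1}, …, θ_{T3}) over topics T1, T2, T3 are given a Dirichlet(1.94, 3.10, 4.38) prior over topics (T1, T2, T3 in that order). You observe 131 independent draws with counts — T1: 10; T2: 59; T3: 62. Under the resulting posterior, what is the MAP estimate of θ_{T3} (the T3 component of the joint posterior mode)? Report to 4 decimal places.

0.4758

The Dirichlet prior is conjugate to the Multinomial likelihood: each posterior αⱼ = prior αⱼ + observed count nⱼ.
Posterior concentration: (11.94, 62.10, 66.38), total = 140.42.
Joint mode component: (α_{T3}−1)/(Σα−K) = 65.38/137.42 = 0.4758.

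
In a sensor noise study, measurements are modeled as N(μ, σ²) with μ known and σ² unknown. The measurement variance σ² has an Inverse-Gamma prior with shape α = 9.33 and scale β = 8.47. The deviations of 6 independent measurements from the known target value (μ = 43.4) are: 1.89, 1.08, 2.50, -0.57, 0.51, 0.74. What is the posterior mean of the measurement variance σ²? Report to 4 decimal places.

1.2825

With known mean μ and an Inverse-Gamma(α, β) prior on σ², the Normal likelihood is conjugate: posterior is Inv-Gamma(α + n/2, β + Σ(xᵢ−μ)²/2).
Σ(xᵢ−μ)² = (1.89)² + (1.08)² + (2.50)² + (-0.57)² + (0.51)² + (0.74)² = 12.1211.
Posterior: Inv-Gamma(9.33 + 6/2, 8.47 + 12.1211/2) = Inv-Gamma(12.33, 14.53055).
E[σ²|data] = β/(α−1) = 14.53055/11.33 = 1.2825.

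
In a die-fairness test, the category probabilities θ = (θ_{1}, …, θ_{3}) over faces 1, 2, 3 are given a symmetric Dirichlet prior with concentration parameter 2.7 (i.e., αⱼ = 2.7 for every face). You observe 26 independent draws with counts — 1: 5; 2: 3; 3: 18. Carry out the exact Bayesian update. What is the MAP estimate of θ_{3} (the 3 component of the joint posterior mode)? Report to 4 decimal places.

0.6334

The Dirichlet prior is conjugate to the Multinomial likelihood: each posterior αⱼ = prior αⱼ + observed count nⱼ.
Posterior concentration: (7.7, 5.7, 20.7), total = 34.1.
Joint mode component: (α_{3}−1)/(Σα−K) = 19.7/31.1 = 0.6334.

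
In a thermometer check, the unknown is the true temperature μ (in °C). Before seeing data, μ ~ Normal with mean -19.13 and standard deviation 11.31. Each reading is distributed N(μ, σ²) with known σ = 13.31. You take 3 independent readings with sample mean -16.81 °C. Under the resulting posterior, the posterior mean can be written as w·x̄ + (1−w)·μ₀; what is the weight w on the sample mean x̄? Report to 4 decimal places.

0.6842

For Normal data with known variance σ², a Normal(μ₀, σ₀²) prior on μ is conjugate. Posterior precision = 1/σ₀² + n/σ²; posterior mean is the precision-weighted average of μ₀ and x̄.
σ₀² = 11.31² = 127.9161, σ² = 13.31² = 177.1561. Prior precision 1/σ₀² = 1/127.9161; data precision n/σ² = 3/177.1561.
w = (n/σ²)/(1/σ₀² + n/σ²) = n·σ₀²/(σ² + n·σ₀²) = 3·127.9161/(177.1561 + 3·127.9161) = 383.7483/560.9044 = 0.6842.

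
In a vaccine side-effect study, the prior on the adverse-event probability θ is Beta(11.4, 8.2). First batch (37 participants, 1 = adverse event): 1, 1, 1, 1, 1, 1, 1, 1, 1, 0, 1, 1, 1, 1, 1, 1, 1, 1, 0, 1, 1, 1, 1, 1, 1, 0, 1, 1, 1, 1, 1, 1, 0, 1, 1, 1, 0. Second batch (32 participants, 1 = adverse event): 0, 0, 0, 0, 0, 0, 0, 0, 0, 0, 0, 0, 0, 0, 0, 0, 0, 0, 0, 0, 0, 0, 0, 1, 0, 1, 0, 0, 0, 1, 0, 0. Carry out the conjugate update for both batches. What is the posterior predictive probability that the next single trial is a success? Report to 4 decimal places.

The Beta prior is conjugate to a Binomial/Bernoulli likelihood; the update adds successes to α and failures to β.
After batch 1: Beta(11.4+32, 8.2+5) = Beta(43.4, 13.2).
After batch 2: Beta(43.4+3, 13.2+29) = Beta(46.4, 42.2).
For a single future Bernoulli trial, P(success | data) = α/(α+β) = 0.5237.

0.5237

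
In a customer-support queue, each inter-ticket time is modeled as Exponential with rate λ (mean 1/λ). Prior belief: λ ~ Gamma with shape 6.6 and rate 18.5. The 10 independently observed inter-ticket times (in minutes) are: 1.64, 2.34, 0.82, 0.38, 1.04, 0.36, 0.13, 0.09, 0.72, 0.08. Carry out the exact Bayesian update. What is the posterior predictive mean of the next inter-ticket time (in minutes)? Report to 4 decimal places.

1.6731

With a Gamma(shape α, rate β) prior on the exponential rate λ, the posterior after n observations with total T = Σxᵢ is Gamma(α+n, β+T).
Sum of observations T = 7.60 minutes; n = 10.
Posterior: Gamma(6.6+10, 18.5+7.60) = Gamma(16.6, 26.10).
The predictive distribution for the next observation is Lomax; its mean is β/(α−1) = 26.10/15.6 = 1.6731.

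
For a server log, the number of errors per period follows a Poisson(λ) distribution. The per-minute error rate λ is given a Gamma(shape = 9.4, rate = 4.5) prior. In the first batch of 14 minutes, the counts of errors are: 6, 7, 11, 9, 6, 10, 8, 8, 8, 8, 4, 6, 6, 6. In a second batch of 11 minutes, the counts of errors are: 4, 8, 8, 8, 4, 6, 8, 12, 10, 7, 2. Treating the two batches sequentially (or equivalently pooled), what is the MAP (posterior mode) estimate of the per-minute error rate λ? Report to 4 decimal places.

6.3864

With a Gamma(shape α, rate β) prior, the Poisson likelihood is conjugate: the posterior is Gamma(α + ΣXᵢ, β + n).
Batch 1: sum of counts S = 103 over n = 14 minutes.
After batch 1: Gamma(α+S, β+n) = Gamma(9.4+103, 4.5+14) = Gamma(112.4, 18.5).
Batch 2: sum of counts S = 77 over n = 11 minutes.
After batch 2: Gamma(α+S, β+n) = Gamma(112.4+77, 18.5+11) = Gamma(189.4, 29.5).
Mode of Gamma(α,β) for α≥1 is (α−1)/β = 188.4/29.5 = 6.3864.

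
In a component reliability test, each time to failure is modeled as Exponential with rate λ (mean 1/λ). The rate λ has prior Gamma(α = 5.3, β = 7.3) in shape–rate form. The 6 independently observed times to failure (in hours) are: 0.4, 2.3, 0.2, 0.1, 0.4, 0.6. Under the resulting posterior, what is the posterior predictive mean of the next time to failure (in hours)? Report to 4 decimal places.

1.0971

With a Gamma(shape α, rate β) prior on the exponential rate λ, the posterior after n observations with total T = Σxᵢ is Gamma(α+n, β+T).
Sum of observations T = 4.0 hours; n = 6.
Posterior: Gamma(5.3+6, 7.3+4.0) = Gamma(11.3, 11.3).
The predictive distribution for the next observation is Lomax; its mean is β/(α−1) = 11.3/10.3 = 1.0971.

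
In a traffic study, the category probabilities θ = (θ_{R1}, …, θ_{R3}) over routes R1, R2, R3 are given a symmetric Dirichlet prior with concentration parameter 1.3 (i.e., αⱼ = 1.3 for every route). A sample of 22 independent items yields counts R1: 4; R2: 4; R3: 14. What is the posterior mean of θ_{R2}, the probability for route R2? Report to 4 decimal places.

The Dirichlet prior is conjugate to the Multinomial likelihood: each posterior αⱼ = prior αⱼ + observed count nⱼ.
Posterior concentration: (5.3, 5.3, 15.3), total = 25.9.
E[θ_{R2}|data] = α_{R2}/Σα = 5.3/25.9 = 0.2046.

0.2046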